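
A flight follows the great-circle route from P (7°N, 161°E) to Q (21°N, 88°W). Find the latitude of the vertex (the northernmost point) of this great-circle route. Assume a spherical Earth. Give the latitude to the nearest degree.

The great circle lies in the plane with unit normal n̂ = (p₁ × p₂)/|p₁ × p₂|.
Here n̂_z ≈ +0.903; the vertex latitude is φ_max = arccos|n̂_z| ≈ 25.4°.
Check via Clairaut: cos φ_max = |cos φ₁| · sin C = cos(7.0°)·sin(65.5°) ≈ 0.903, again giving ≈ 25.4°.

≈ 25°N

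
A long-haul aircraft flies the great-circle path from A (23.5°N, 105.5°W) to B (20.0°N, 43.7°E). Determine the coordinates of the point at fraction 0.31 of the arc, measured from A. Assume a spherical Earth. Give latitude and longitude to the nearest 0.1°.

Convert each endpoint to a unit vector on the sphere (x = cos φ cos λ, y = cos φ sin λ, z = sin φ).
The central angle between the endpoints is δ = arccos(p₁·p₂) ≈ 2.219 rad (127.1°).
Interpolate at f = 0.31 with slerp weights a = sin((1−f)δ)/sin δ ≈ 1.254, b = sin(fδ)/sin δ ≈ 0.797.
p = a·p₁ + b·p₂ ≈ (0.234, -0.591, 0.772); φ = arcsin(p_z) ≈ 50.56°, λ = atan2(p_y, p_x) ≈ -68.39°.

≈ (50.6°N, 68.4°W)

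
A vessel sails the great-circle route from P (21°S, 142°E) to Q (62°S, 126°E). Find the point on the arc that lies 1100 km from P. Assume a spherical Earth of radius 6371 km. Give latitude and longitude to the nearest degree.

Convert each endpoint to a unit vector on the sphere (x = cos φ cos λ, y = cos φ sin λ, z = sin φ).
The central angle between the endpoints is δ = arccos(p₁·p₂) ≈ 0.741 rad (42.5°). The total great-circle distance is δ·R ≈ 0.741 × 6371 ≈ 4722 km, so the target fraction is f = 1100/4722 ≈ 0.233.
Interpolate at f ≈ 0.233 with slerp weights a = sin((1−f)δ)/sin δ ≈ 0.797, b = sin(fδ)/sin δ ≈ 0.254.
p = a·p₁ + b·p₂ ≈ (-0.657, 0.555, -0.510); φ = arcsin(p_z) ≈ -30.69°, λ = atan2(p_y, p_x) ≈ 139.81°.

≈ (31°S, 140°E)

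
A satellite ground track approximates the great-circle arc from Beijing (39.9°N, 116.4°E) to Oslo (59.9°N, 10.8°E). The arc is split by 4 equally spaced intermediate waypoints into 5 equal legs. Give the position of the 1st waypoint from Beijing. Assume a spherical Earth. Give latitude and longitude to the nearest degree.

The haversine formula gives a central angle δ ≈ 1.102 rad (63.2°) between the endpoints.
Interpolate at f = 1/5 with slerp weights a = sin((1−f)δ)/sin δ ≈ 0.865, b = sin(fδ)/sin δ ≈ 0.245.
p = a·p₁ + b·p₂ ≈ (-0.174, 0.618, 0.767); φ = arcsin(p_z) ≈ 50.08°, λ = atan2(p_y, p_x) ≈ 105.77°.

≈ 50°N, 106°E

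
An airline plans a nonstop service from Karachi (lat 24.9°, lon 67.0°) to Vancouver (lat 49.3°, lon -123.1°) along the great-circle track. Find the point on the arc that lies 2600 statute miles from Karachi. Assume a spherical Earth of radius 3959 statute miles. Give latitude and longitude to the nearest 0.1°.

Write both endpoints as unit vectors p₁, p₂ with components (cos φ cos λ, cos φ sin λ, sin φ).
The central angle between the endpoints is δ = arccos(p₁·p₂) ≈ 1.837 rad (105.3°). The total great-circle distance is δ·R ≈ 1.837 × 3959 ≈ 7273 mi, so the target fraction is f = 2600/7273 ≈ 0.357.
Interpolate at f ≈ 0.357 with slerp weights a = sin((1−f)δ)/sin δ ≈ 0.958, b = sin(fδ)/sin δ ≈ 0.633.
p = a·p₁ + b·p₂ ≈ (0.114, 0.455, 0.883); φ = arcsin(p_z) ≈ 62.05°, λ = atan2(p_y, p_x) ≈ 75.88°.

≈ lat 62.0°, lon 75.9°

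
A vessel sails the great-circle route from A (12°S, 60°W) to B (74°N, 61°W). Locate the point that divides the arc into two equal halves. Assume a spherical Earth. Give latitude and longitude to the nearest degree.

Write both endpoints as unit vectors p₁, p₂ with components (cos φ cos λ, cos φ sin λ, sin φ).
The central angle between the endpoints is δ = arccos(p₁·p₂) ≈ 1.501 rad (86.0°).
Interpolate at f = 1/2 with slerp weights a = sin((1−f)δ)/sin δ ≈ 0.684, b = sin(fδ)/sin δ ≈ 0.684.
p = a·p₁ + b·p₂ ≈ (0.426, -0.744, 0.515); φ = arcsin(p_z) ≈ 31.00°, λ = atan2(p_y, p_x) ≈ -60.22°.

≈ (31°N, 60°W)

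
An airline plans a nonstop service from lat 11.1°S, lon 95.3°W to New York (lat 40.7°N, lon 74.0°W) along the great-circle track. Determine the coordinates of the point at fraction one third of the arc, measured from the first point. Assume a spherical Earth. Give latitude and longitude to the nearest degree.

Write both endpoints as unit vectors p₁, p₂ with components (cos φ cos λ, cos φ sin λ, sin φ).
The central angle between the endpoints is δ = arccos(p₁·p₂) ≈ 0.967 rad (55.4°).
Interpolate at f = 1/3 with slerp weights a = sin((1−f)δ)/sin δ ≈ 0.730, b = sin(fδ)/sin δ ≈ 0.385.
p = a·p₁ + b·p₂ ≈ (0.014, -0.994, 0.110); φ = arcsin(p_z) ≈ 6.34°, λ = atan2(p_y, p_x) ≈ -89.18°.

≈ lat 6°N, lon 89°W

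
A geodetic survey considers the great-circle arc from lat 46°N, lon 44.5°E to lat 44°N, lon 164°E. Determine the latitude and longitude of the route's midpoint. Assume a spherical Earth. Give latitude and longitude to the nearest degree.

≈ lat 63°N, lon 106°E

Convert each endpoint to a unit vector on the sphere (x = cos φ cos λ, y = cos φ sin λ, z = sin φ).
The central angle between the endpoints is δ = arccos(p₁·p₂) ≈ 1.314 rad (75.3°).
Interpolate at f = 1/2 with slerp weights a = sin((1−f)δ)/sin δ ≈ 0.632, b = sin(fδ)/sin δ ≈ 0.632.
p = a·p₁ + b·p₂ ≈ (-0.124, 0.433, 0.893); φ = arcsin(p_z) ≈ 63.25°, λ = atan2(p_y, p_x) ≈ 105.96°.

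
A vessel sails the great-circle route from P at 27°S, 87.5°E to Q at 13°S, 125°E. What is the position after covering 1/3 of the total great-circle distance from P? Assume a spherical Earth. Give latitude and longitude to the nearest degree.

≈ 23°S, 101°E

Convert each endpoint to a unit vector on the sphere (x = cos φ cos λ, y = cos φ sin λ, z = sin φ).
The central angle between the endpoints is δ = arccos(p₁·p₂) ≈ 0.659 rad (37.7°).
Interpolate at f = 1/3 with slerp weights a = sin((1−f)δ)/sin δ ≈ 0.695, b = sin(fδ)/sin δ ≈ 0.356.
p = a·p₁ + b·p₂ ≈ (-0.172, 0.902, -0.395); φ = arcsin(p_z) ≈ -23.29°, λ = atan2(p_y, p_x) ≈ 100.78°.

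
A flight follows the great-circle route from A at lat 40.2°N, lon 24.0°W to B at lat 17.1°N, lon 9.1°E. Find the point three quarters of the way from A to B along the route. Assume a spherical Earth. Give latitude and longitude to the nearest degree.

Write both endpoints as unit vectors p₁, p₂ with components (cos φ cos λ, cos φ sin λ, sin φ).
The central angle between the endpoints is δ = arccos(p₁·p₂) ≈ 0.641 rad (36.7°).
Interpolate at f = 3/4 with slerp weights a = sin((1−f)δ)/sin δ ≈ 0.267, b = sin(fδ)/sin δ ≈ 0.773.
p = a·p₁ + b·p₂ ≈ (0.916, 0.034, 0.400); φ = arcsin(p_z) ≈ 23.56°, λ = atan2(p_y, p_x) ≈ 2.13°.

≈ lat 24°N, lon 2°E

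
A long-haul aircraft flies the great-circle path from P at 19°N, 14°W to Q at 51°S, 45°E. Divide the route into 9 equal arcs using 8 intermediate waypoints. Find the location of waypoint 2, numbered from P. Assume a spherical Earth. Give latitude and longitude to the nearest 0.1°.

Write both endpoints as unit vectors p₁, p₂ with components (cos φ cos λ, cos φ sin λ, sin φ).
The central angle between the endpoints is δ = arccos(p₁·p₂) ≈ 1.517 rad (86.9°).
Interpolate at f = 2/9 with slerp weights a = sin((1−f)δ)/sin δ ≈ 0.926, b = sin(fδ)/sin δ ≈ 0.331.
p = a·p₁ + b·p₂ ≈ (0.997, -0.064, 0.044); φ = arcsin(p_z) ≈ 2.52°, λ = atan2(p_y, p_x) ≈ -3.69°.

≈ 2.5°N, 3.7°W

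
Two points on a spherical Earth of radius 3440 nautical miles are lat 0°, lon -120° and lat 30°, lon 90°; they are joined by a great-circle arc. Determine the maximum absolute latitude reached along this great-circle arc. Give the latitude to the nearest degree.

The great circle lies in the plane with unit normal n̂ = (p₁ × p₂)/|p₁ × p₂|.
Here n̂_z ≈ -0.655; the vertex latitude is φ_max = arccos|n̂_z| ≈ 49.1°.

≈ 49°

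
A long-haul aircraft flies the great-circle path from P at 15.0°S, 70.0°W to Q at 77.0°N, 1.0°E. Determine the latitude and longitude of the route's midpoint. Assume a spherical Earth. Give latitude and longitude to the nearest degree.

The haversine formula gives a central angle δ ≈ 1.753 rad (100.5°) between the endpoints.
Interpolate at f = 1/2 with slerp weights a = sin((1−f)δ)/sin δ ≈ 0.782, b = sin(fδ)/sin δ ≈ 0.782.
p = a·p₁ + b·p₂ ≈ (0.434, -0.706, 0.559); φ = arcsin(p_z) ≈ 34.00°, λ = atan2(p_y, p_x) ≈ -58.43°.

≈ 34°N, 58°W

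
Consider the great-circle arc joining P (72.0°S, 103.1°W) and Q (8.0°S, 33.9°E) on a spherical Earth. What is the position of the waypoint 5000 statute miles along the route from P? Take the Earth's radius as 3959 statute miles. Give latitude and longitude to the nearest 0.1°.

Convert each endpoint to a unit vector on the sphere (x = cos φ cos λ, y = cos φ sin λ, z = sin φ).
The central angle between the endpoints is δ = arccos(p₁·p₂) ≈ 1.662 rad (95.2°). The total great-circle distance is δ·R ≈ 1.662 × 3959 ≈ 6581 mi, so the target fraction is f = 5000/6581 ≈ 0.760.
Interpolate at f ≈ 0.760 with slerp weights a = sin((1−f)δ)/sin δ ≈ 0.391, b = sin(fδ)/sin δ ≈ 0.957.
p = a·p₁ + b·p₂ ≈ (0.759, 0.411, -0.505); φ = arcsin(p_z) ≈ -30.30°, λ = atan2(p_y, p_x) ≈ 28.43°.

≈ (30.3°S, 28.4°E)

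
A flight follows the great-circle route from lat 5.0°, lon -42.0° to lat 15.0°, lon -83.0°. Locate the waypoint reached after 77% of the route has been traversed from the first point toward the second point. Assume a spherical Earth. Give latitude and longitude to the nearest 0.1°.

From cos δ = sin φ₁ sin φ₂ + cos φ₁ cos φ₂ cos Δλ, the central angle is δ ≈ 0.725 rad (41.5°).
Interpolate at f = 0.77 with slerp weights a = sin((1−f)δ)/sin δ ≈ 0.250, b = sin(fδ)/sin δ ≈ 0.799.
p = a·p₁ + b·p₂ ≈ (0.279, -0.933, 0.229); φ = arcsin(p_z) ≈ 13.21°, λ = atan2(p_y, p_x) ≈ -73.33°.

≈ lat 13.2°, lon -73.3°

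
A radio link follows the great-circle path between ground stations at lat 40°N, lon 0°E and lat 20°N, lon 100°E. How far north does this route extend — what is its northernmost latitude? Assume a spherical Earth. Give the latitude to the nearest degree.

The great circle lies in the plane with unit normal n̂ = (p₁ × p₂)/|p₁ × p₂|.
Here n̂_z ≈ +0.712; the vertex latitude is φ_max = arccos|n̂_z| ≈ 44.6°.
Check via Clairaut: cos φ_max = |cos φ₁| · sin C = cos(40.0°)·sin(68.4°) ≈ 0.712, again giving ≈ 44.6°.

≈ 45°N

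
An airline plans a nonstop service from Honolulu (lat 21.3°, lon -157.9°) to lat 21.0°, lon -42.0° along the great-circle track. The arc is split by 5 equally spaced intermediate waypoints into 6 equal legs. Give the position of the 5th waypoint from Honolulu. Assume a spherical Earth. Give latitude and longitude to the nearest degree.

≈ lat 29°, lon -59°

From cos δ = sin φ₁ sin φ₂ + cos φ₁ cos φ₂ cos Δλ, the central angle is δ ≈ 1.823 rad (104.5°).
Interpolate at f = 5/6 with slerp weights a = sin((1−f)δ)/sin δ ≈ 0.309, b = sin(fδ)/sin δ ≈ 1.031.
p = a·p₁ + b·p₂ ≈ (0.449, -0.753, 0.482); φ = arcsin(p_z) ≈ 28.81°, λ = atan2(p_y, p_x) ≈ -59.19°.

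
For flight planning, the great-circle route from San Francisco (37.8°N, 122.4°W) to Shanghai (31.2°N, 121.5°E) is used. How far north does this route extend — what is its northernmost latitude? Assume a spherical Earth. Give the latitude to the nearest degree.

The great circle lies in the plane with unit normal n̂ = (p₁ × p₂)/|p₁ × p₂|.
Here n̂_z ≈ -0.607; the vertex latitude is φ_max = arccos|n̂_z| ≈ 52.6°.
Check via Clairaut: cos φ_max = |cos φ₁| · sin C = cos(37.8°)·sin(50.2°) ≈ 0.607, again giving ≈ 52.6°.

≈ 53°N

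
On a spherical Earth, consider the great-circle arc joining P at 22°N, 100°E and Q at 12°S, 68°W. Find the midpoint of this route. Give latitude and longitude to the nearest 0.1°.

Write both endpoints as unit vectors p₁, p₂ with components (cos φ cos λ, cos φ sin λ, sin φ).
The central angle between the endpoints is δ = arccos(p₁·p₂) ≈ 2.876 rad (164.8°).
Interpolate at f = 1/2 with slerp weights a = sin((1−f)δ)/sin δ ≈ 3.779, b = sin(fδ)/sin δ ≈ 3.779.
p = a·p₁ + b·p₂ ≈ (0.776, 0.023, 0.630); φ = arcsin(p_z) ≈ 39.05°, λ = atan2(p_y, p_x) ≈ 1.72°.

≈ 39.0°N, 1.7°E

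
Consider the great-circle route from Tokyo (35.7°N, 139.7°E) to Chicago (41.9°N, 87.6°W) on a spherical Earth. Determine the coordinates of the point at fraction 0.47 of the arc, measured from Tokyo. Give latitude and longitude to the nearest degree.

≈ 63°N, 166°W

The haversine formula gives a central angle δ ≈ 1.591 rad (91.2°) between the endpoints.
Interpolate at f = 0.47 with slerp weights a = sin((1−f)δ)/sin δ ≈ 0.747, b = sin(fδ)/sin δ ≈ 0.680.
p = a·p₁ + b·p₂ ≈ (-0.441, -0.113, 0.890); φ = arcsin(p_z) ≈ 62.89°, λ = atan2(p_y, p_x) ≈ -165.58°.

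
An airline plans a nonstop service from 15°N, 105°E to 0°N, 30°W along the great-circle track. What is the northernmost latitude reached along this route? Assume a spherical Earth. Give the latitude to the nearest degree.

≈ 21°N

The great circle lies in the plane with unit normal n̂ = (p₁ × p₂)/|p₁ × p₂|.
Here n̂_z ≈ -0.935; the vertex latitude is φ_max = arccos|n̂_z| ≈ 20.8°.
Check via Clairaut: cos φ_max = |cos φ₁| · sin C = cos(15.0°)·sin(75.5°) ≈ 0.935, again giving ≈ 20.8°.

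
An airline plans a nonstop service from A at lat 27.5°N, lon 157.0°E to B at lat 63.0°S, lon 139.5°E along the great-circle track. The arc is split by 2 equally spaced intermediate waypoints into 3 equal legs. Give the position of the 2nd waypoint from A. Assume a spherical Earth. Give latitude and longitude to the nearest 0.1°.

Convert each endpoint to a unit vector on the sphere (x = cos φ cos λ, y = cos φ sin λ, z = sin φ).
The central angle between the endpoints is δ = arccos(p₁·p₂) ≈ 1.598 rad (91.6°).
Interpolate at f = 2/3 with slerp weights a = sin((1−f)δ)/sin δ ≈ 0.508, b = sin(fδ)/sin δ ≈ 0.875.
p = a·p₁ + b·p₂ ≈ (-0.717, 0.434, -0.545); φ = arcsin(p_z) ≈ -33.05°, λ = atan2(p_y, p_x) ≈ 148.80°.

≈ lat 33.0°S, lon 148.8°E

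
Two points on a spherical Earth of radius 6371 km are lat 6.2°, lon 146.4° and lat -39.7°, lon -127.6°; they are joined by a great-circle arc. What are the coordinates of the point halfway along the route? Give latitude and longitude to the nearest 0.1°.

The haversine formula gives a central angle δ ≈ 1.586 rad (90.9°) between the endpoints.
Interpolate at f = 1/2 with slerp weights a = sin((1−f)δ)/sin δ ≈ 0.713, b = sin(fδ)/sin δ ≈ 0.713.
p = a·p₁ + b·p₂ ≈ (-0.925, -0.042, -0.378); φ = arcsin(p_z) ≈ -22.23°, λ = atan2(p_y, p_x) ≈ -177.38°.

≈ lat -22.2°, lon -177.4°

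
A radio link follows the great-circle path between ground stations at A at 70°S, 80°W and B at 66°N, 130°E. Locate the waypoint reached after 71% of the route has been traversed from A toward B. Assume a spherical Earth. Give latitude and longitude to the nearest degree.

≈ 26°N, 174°E

Convert each endpoint to a unit vector on the sphere (x = cos φ cos λ, y = cos φ sin λ, z = sin φ).
The central angle between the endpoints is δ = arccos(p₁·p₂) ≈ 2.936 rad (168.2°).
Interpolate at f = 0.71 with slerp weights a = sin((1−f)δ)/sin δ ≈ 3.684, b = sin(fδ)/sin δ ≈ 4.265.
p = a·p₁ + b·p₂ ≈ (-0.896, 0.088, 0.435); φ = arcsin(p_z) ≈ 25.77°, λ = atan2(p_y, p_x) ≈ 174.38°.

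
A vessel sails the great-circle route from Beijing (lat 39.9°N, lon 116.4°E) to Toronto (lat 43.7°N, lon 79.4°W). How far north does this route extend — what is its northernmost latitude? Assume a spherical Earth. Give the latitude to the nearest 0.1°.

≈ 81.3°N

The great circle lies in the plane with unit normal n̂ = (p₁ × p₂)/|p₁ × p₂|.
Here n̂_z ≈ +0.152; the vertex latitude is φ_max = arccos|n̂_z| ≈ 81.3°.
Check via Clairaut: cos φ_max = |cos φ₁| · sin C = cos(39.9°)·sin(11.4°) ≈ 0.152, again giving ≈ 81.3°.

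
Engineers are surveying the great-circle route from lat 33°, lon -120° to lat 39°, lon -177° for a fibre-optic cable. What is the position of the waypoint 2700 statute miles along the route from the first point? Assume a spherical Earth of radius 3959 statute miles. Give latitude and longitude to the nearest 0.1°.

≈ lat 40.0°, lon -168.4°

Write both endpoints as unit vectors p₁, p₂ with components (cos φ cos λ, cos φ sin λ, sin φ).
The central angle between the endpoints is δ = arccos(p₁·p₂) ≈ 0.799 rad (45.8°). The total great-circle distance is δ·R ≈ 0.799 × 3959 ≈ 3162 mi, so the target fraction is f = 2700/3162 ≈ 0.854.
Interpolate at f ≈ 0.854 with slerp weights a = sin((1−f)δ)/sin δ ≈ 0.162, b = sin(fδ)/sin δ ≈ 0.880.
p = a·p₁ + b·p₂ ≈ (-0.751, -0.154, 0.642); φ = arcsin(p_z) ≈ 39.95°, λ = atan2(p_y, p_x) ≈ -168.43°.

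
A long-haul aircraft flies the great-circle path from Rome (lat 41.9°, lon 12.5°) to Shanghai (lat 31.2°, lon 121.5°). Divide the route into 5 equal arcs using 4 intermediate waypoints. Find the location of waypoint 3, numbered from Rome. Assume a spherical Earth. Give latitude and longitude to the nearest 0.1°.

≈ lat 49.6°, lon 85.1°

From cos δ = sin φ₁ sin φ₂ + cos φ₁ cos φ₂ cos Δλ, the central angle is δ ≈ 1.432 rad (82.0°).
Interpolate at f = 3/5 with slerp weights a = sin((1−f)δ)/sin δ ≈ 0.547, b = sin(fδ)/sin δ ≈ 0.765.
p = a·p₁ + b·p₂ ≈ (0.056, 0.646, 0.761); φ = arcsin(p_z) ≈ 49.60°, λ = atan2(p_y, p_x) ≈ 85.05°.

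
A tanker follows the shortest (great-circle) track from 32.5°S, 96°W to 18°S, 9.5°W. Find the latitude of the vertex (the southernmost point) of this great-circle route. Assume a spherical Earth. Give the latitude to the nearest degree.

The great circle lies in the plane with unit normal n̂ = (p₁ × p₂)/|p₁ × p₂|.
Here n̂_z ≈ +0.820; the vertex latitude is φ_max = arccos|n̂_z| ≈ 34.9°.

≈ 35°S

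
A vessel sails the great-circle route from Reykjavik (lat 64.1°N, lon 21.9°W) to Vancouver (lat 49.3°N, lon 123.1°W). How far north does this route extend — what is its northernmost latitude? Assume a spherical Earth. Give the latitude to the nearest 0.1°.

≈ 69.0°N

The great circle lies in the plane with unit normal n̂ = (p₁ × p₂)/|p₁ × p₂|.
Here n̂_z ≈ -0.359; the vertex latitude is φ_max = arccos|n̂_z| ≈ 69.0°.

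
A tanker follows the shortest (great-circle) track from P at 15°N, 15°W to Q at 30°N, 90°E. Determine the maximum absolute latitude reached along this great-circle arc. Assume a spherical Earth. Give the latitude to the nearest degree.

≈ 36°N

The great circle lies in the plane with unit normal n̂ = (p₁ × p₂)/|p₁ × p₂|.
Here n̂_z ≈ +0.811; the vertex latitude is φ_max = arccos|n̂_z| ≈ 35.8°.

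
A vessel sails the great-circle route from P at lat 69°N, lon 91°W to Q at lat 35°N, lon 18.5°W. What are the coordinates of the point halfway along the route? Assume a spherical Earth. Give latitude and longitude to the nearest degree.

Write both endpoints as unit vectors p₁, p₂ with components (cos φ cos λ, cos φ sin λ, sin φ).
The central angle between the endpoints is δ = arccos(p₁·p₂) ≈ 0.897 rad (51.4°).
Interpolate at f = 1/2 with slerp weights a = sin((1−f)δ)/sin δ ≈ 0.555, b = sin(fδ)/sin δ ≈ 0.555.
p = a·p₁ + b·p₂ ≈ (0.428, -0.343, 0.836); φ = arcsin(p_z) ≈ 56.76°, λ = atan2(p_y, p_x) ≈ -38.74°.

≈ lat 57°N, lon 39°W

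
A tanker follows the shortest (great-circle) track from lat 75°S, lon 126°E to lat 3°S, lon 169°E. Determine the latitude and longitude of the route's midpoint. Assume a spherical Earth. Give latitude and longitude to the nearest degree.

The haversine formula gives a central angle δ ≈ 1.329 rad (76.1°) between the endpoints.
Interpolate at f = 1/2 with slerp weights a = sin((1−f)δ)/sin δ ≈ 0.635, b = sin(fδ)/sin δ ≈ 0.635.
p = a·p₁ + b·p₂ ≈ (-0.719, 0.254, -0.647); φ = arcsin(p_z) ≈ -40.29°, λ = atan2(p_y, p_x) ≈ 160.55°.

≈ lat 40°S, lon 161°E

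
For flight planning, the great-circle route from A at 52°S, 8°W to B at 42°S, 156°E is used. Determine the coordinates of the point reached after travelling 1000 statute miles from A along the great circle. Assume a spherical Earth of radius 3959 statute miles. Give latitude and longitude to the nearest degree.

≈ 66°S, 1°W

Write both endpoints as unit vectors p₁, p₂ with components (cos φ cos λ, cos φ sin λ, sin φ).
The central angle between the endpoints is δ = arccos(p₁·p₂) ≈ 1.483 rad (85.0°). The total great-circle distance is δ·R ≈ 1.483 × 3959 ≈ 5872 mi, so the target fraction is f = 1000/5872 ≈ 0.170.
Interpolate at f ≈ 0.170 with slerp weights a = sin((1−f)δ)/sin δ ≈ 0.946, b = sin(fδ)/sin δ ≈ 0.251.
p = a·p₁ + b·p₂ ≈ (0.407, -0.005, -0.914); φ = arcsin(p_z) ≈ -66.00°, λ = atan2(p_y, p_x) ≈ -0.74°.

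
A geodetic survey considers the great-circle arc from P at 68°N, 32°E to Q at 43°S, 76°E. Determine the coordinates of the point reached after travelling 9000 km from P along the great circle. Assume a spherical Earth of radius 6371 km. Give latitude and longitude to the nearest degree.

≈ 9°S, 66°E

Write both endpoints as unit vectors p₁, p₂ with components (cos φ cos λ, cos φ sin λ, sin φ).
The central angle between the endpoints is δ = arccos(p₁·p₂) ≈ 2.021 rad (115.8°). The total great-circle distance is δ·R ≈ 2.021 × 6371 ≈ 12877 km, so the target fraction is f = 9000/12877 ≈ 0.699.
Interpolate at f ≈ 0.699 with slerp weights a = sin((1−f)δ)/sin δ ≈ 0.635, b = sin(fδ)/sin δ ≈ 1.097.
p = a·p₁ + b·p₂ ≈ (0.396, 0.904, -0.159); φ = arcsin(p_z) ≈ -9.17°, λ = atan2(p_y, p_x) ≈ 66.37°.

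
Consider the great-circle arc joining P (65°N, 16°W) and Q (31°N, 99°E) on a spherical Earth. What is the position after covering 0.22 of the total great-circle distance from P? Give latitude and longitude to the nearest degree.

The haversine formula gives a central angle δ ≈ 1.252 rad (71.7°) between the endpoints.
Interpolate at f = 0.22 with slerp weights a = sin((1−f)δ)/sin δ ≈ 0.872, b = sin(fδ)/sin δ ≈ 0.286.
p = a·p₁ + b·p₂ ≈ (0.316, 0.141, 0.938); φ = arcsin(p_z) ≈ 69.76°, λ = atan2(p_y, p_x) ≈ 24.01°.

≈ (70°N, 24°E)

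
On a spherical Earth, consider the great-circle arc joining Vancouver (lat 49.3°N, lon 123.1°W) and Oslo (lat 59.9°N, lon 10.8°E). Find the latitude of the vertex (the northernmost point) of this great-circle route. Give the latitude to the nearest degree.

The great circle lies in the plane with unit normal n̂ = (p₁ × p₂)/|p₁ × p₂|.
Here n̂_z ≈ +0.261; the vertex latitude is φ_max = arccos|n̂_z| ≈ 74.9°.
Check via Clairaut: cos φ_max = |cos φ₁| · sin C = cos(49.3°)·sin(23.6°) ≈ 0.261, again giving ≈ 74.9°.

≈ 75°N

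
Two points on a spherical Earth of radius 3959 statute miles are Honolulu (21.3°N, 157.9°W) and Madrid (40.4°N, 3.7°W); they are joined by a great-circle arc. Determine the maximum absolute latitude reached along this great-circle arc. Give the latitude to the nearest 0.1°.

≈ 70.3°N

The great circle lies in the plane with unit normal n̂ = (p₁ × p₂)/|p₁ × p₂|.
Here n̂_z ≈ +0.337; the vertex latitude is φ_max = arccos|n̂_z| ≈ 70.3°.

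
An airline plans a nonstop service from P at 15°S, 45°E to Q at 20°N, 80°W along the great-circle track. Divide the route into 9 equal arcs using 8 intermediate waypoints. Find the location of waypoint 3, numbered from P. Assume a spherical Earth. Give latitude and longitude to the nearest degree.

From cos δ = sin φ₁ sin φ₂ + cos φ₁ cos φ₂ cos Δλ, the central angle is δ ≈ 2.226 rad (127.5°).
Interpolate at f = 3/9 with slerp weights a = sin((1−f)δ)/sin δ ≈ 1.256, b = sin(fδ)/sin δ ≈ 0.852.
p = a·p₁ + b·p₂ ≈ (0.997, 0.070, -0.034); φ = arcsin(p_z) ≈ -1.93°, λ = atan2(p_y, p_x) ≈ 3.99°.

≈ 2°S, 4°E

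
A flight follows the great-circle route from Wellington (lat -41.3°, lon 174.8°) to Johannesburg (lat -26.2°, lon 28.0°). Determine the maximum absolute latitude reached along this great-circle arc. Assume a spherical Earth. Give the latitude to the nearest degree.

The great circle lies in the plane with unit normal n̂ = (p₁ × p₂)/|p₁ × p₂|.
Here n̂_z ≈ -0.384; the vertex latitude is φ_max = arccos|n̂_z| ≈ 67.4°.
Check via Clairaut: cos φ_max = |cos φ₁| · sin C = cos(41.3°)·sin(149.3°) ≈ 0.384, again giving ≈ 67.4°.

≈ -67°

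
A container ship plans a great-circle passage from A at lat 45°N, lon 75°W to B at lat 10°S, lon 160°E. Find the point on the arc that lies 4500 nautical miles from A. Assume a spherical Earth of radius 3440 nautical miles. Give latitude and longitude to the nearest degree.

≈ lat 24°N, lon 167°W

Write both endpoints as unit vectors p₁, p₂ with components (cos φ cos λ, cos φ sin λ, sin φ).
The central angle between the endpoints is δ = arccos(p₁·p₂) ≈ 2.120 rad (121.5°). The total great-circle distance is δ·R ≈ 2.120 × 3440 ≈ 7294 nmi, so the target fraction is f = 4500/7294 ≈ 0.617.
Interpolate at f ≈ 0.617 with slerp weights a = sin((1−f)δ)/sin δ ≈ 0.851, b = sin(fδ)/sin δ ≈ 1.132.
p = a·p₁ + b·p₂ ≈ (-0.892, -0.200, 0.405); φ = arcsin(p_z) ≈ 23.90°, λ = atan2(p_y, p_x) ≈ -167.38°.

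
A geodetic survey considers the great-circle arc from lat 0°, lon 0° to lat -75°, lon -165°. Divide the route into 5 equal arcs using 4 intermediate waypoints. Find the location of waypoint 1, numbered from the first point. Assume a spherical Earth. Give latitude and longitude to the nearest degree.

Convert each endpoint to a unit vector on the sphere (x = cos φ cos λ, y = cos φ sin λ, z = sin φ).
The central angle between the endpoints is δ = arccos(p₁·p₂) ≈ 1.823 rad (104.5°).
Interpolate at f = 1/5 with slerp weights a = sin((1−f)δ)/sin δ ≈ 1.026, b = sin(fδ)/sin δ ≈ 0.368.
p = a·p₁ + b·p₂ ≈ (0.934, -0.025, -0.356); φ = arcsin(p_z) ≈ -20.84°, λ = atan2(p_y, p_x) ≈ -1.51°.

≈ lat -21°, lon -2°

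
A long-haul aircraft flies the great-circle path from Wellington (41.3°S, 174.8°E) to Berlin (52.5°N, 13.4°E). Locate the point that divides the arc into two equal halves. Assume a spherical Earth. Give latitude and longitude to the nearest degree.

≈ 27°N, 127°E

Convert each endpoint to a unit vector on the sphere (x = cos φ cos λ, y = cos φ sin λ, z = sin φ).
The central angle between the endpoints is δ = arccos(p₁·p₂) ≈ 2.848 rad (163.2°).
Interpolate at f = 1/2 with slerp weights a = sin((1−f)δ)/sin δ ≈ 3.413, b = sin(fδ)/sin δ ≈ 3.413.
p = a·p₁ + b·p₂ ≈ (-0.532, 0.714, 0.455); φ = arcsin(p_z) ≈ 27.07°, λ = atan2(p_y, p_x) ≈ 126.71°.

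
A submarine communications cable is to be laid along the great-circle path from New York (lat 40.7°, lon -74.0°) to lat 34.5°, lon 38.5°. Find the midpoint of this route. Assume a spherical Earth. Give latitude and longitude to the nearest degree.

The haversine formula gives a central angle δ ≈ 1.440 rad (82.5°) between the endpoints.
Interpolate at f = 1/2 with slerp weights a = sin((1−f)δ)/sin δ ≈ 0.665, b = sin(fδ)/sin δ ≈ 0.665.
p = a·p₁ + b·p₂ ≈ (0.568, -0.143, 0.810); φ = arcsin(p_z) ≈ 54.14°, λ = atan2(p_y, p_x) ≈ -14.18°.

≈ lat 54°, lon -14°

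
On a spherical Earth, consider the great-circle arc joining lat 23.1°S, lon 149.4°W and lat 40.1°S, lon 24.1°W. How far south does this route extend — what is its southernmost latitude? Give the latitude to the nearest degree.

The great circle lies in the plane with unit normal n̂ = (p₁ × p₂)/|p₁ × p₂|.
Here n̂_z ≈ +0.581; the vertex latitude is φ_max = arccos|n̂_z| ≈ 54.5°.
Check via Clairaut: cos φ_max = |cos φ₁| · sin C = cos(23.1°)·sin(140.8°) ≈ 0.581, again giving ≈ 54.5°.

≈ 54°S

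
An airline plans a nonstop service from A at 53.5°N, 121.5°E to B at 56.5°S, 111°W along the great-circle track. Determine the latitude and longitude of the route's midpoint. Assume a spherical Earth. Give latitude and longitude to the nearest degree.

Write both endpoints as unit vectors p₁, p₂ with components (cos φ cos λ, cos φ sin λ, sin φ).
The central angle between the endpoints is δ = arccos(p₁·p₂) ≈ 2.626 rad (150.5°).
Interpolate at f = 1/2 with slerp weights a = sin((1−f)δ)/sin δ ≈ 1.963, b = sin(fδ)/sin δ ≈ 1.963.
p = a·p₁ + b·p₂ ≈ (-0.998, -0.016, -0.059); φ = arcsin(p_z) ≈ -3.38°, λ = atan2(p_y, p_x) ≈ -179.09°.

≈ 3°S, 179°W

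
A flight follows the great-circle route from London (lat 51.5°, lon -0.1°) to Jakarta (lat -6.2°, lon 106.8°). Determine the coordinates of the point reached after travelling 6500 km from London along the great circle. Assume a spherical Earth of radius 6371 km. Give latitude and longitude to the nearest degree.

≈ lat 30°, lon 76°

Write both endpoints as unit vectors p₁, p₂ with components (cos φ cos λ, cos φ sin λ, sin φ).
The central angle between the endpoints is δ = arccos(p₁·p₂) ≈ 1.838 rad (105.3°). The total great-circle distance is δ·R ≈ 1.838 × 6371 ≈ 11712 km, so the target fraction is f = 6500/11712 ≈ 0.555.
Interpolate at f ≈ 0.555 with slerp weights a = sin((1−f)δ)/sin δ ≈ 0.757, b = sin(fδ)/sin δ ≈ 0.884.
p = a·p₁ + b·p₂ ≈ (0.217, 0.840, 0.497); φ = arcsin(p_z) ≈ 29.79°, λ = atan2(p_y, p_x) ≈ 75.50°.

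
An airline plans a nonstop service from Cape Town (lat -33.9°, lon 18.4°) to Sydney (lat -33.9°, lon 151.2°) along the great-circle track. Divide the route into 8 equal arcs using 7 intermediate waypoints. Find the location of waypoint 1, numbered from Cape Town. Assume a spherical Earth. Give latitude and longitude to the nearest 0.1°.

≈ lat -43.2°, lon 28.9°

Write both endpoints as unit vectors p₁, p₂ with components (cos φ cos λ, cos φ sin λ, sin φ).
The central angle between the endpoints is δ = arccos(p₁·p₂) ≈ 1.728 rad (99.0°).
Interpolate at f = 1/8 with slerp weights a = sin((1−f)δ)/sin δ ≈ 1.011, b = sin(fδ)/sin δ ≈ 0.217.
p = a·p₁ + b·p₂ ≈ (0.638, 0.352, -0.685); φ = arcsin(p_z) ≈ -43.22°, λ = atan2(p_y, p_x) ≈ 28.85°.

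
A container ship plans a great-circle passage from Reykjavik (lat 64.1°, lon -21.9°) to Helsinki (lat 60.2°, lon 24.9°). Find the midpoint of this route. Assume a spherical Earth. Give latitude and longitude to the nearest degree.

From cos δ = sin φ₁ sin φ₂ + cos φ₁ cos φ₂ cos Δλ, the central angle is δ ≈ 0.379 rad (21.7°).
Interpolate at f = 1/2 with slerp weights a = sin((1−f)δ)/sin δ ≈ 0.509, b = sin(fδ)/sin δ ≈ 0.509.
p = a·p₁ + b·p₂ ≈ (0.436, 0.024, 0.900); φ = arcsin(p_z) ≈ 64.12°, λ = atan2(p_y, p_x) ≈ 3.10°.

≈ lat 64°, lon 3°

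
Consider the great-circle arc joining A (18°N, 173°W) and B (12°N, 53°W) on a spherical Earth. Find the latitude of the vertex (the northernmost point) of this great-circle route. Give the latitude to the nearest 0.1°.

≈ 28.4°N

The great circle lies in the plane with unit normal n̂ = (p₁ × p₂)/|p₁ × p₂|.
Here n̂_z ≈ +0.879; the vertex latitude is φ_max = arccos|n̂_z| ≈ 28.4°.
Check via Clairaut: cos φ_max = |cos φ₁| · sin C = cos(18.0°)·sin(67.6°) ≈ 0.879, again giving ≈ 28.4°.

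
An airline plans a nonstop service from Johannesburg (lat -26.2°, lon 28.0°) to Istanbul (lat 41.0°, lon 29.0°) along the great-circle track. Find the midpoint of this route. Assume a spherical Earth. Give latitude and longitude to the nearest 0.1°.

The haversine formula gives a central angle δ ≈ 1.173 rad (67.2°) between the endpoints.
Interpolate at f = 1/2 with slerp weights a = sin((1−f)δ)/sin δ ≈ 0.600, b = sin(fδ)/sin δ ≈ 0.600.
p = a·p₁ + b·p₂ ≈ (0.872, 0.473, 0.129); φ = arcsin(p_z) ≈ 7.40°, λ = atan2(p_y, p_x) ≈ 28.46°.

≈ lat 7.4°, lon 28.5°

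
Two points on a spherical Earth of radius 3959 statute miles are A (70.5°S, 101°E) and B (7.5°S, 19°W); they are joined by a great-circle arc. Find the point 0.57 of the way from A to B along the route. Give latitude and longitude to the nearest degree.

Convert each endpoint to a unit vector on the sphere (x = cos φ cos λ, y = cos φ sin λ, z = sin φ).
The central angle between the endpoints is δ = arccos(p₁·p₂) ≈ 1.613 rad (92.4°).
Interpolate at f = 0.57 with slerp weights a = sin((1−f)δ)/sin δ ≈ 0.640, b = sin(fδ)/sin δ ≈ 0.796.
p = a·p₁ + b·p₂ ≈ (0.705, -0.047, -0.707); φ = arcsin(p_z) ≈ -45.00°, λ = atan2(p_y, p_x) ≈ -3.83°.

≈ (45°S, 4°W)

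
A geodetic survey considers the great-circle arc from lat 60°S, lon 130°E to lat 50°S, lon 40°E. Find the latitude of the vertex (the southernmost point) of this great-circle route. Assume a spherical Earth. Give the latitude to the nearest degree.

≈ 65°S

The great circle lies in the plane with unit normal n̂ = (p₁ × p₂)/|p₁ × p₂|.
Here n̂_z ≈ -0.430; the vertex latitude is φ_max = arccos|n̂_z| ≈ 64.6°.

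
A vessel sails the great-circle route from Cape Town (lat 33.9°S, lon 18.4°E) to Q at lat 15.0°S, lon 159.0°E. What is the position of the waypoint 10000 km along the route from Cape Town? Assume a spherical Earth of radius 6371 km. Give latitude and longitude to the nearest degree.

Convert each endpoint to a unit vector on the sphere (x = cos φ cos λ, y = cos φ sin λ, z = sin φ).
The central angle between the endpoints is δ = arccos(p₁·p₂) ≈ 2.066 rad (118.4°). The total great-circle distance is δ·R ≈ 2.066 × 6371 ≈ 13162 km, so the target fraction is f = 10000/13162 ≈ 0.760.
Interpolate at f ≈ 0.760 with slerp weights a = sin((1−f)δ)/sin δ ≈ 0.541, b = sin(fδ)/sin δ ≈ 1.136.
p = a·p₁ + b·p₂ ≈ (-0.599, 0.535, -0.596); φ = arcsin(p_z) ≈ -36.58°, λ = atan2(p_y, p_x) ≈ 138.20°.

≈ lat 37°S, lon 138°E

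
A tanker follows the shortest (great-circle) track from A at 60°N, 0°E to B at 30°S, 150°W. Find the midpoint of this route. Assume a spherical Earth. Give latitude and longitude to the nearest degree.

≈ 36°N, 120°W

Convert each endpoint to a unit vector on the sphere (x = cos φ cos λ, y = cos φ sin λ, z = sin φ).
The central angle between the endpoints is δ = arccos(p₁·p₂) ≈ 2.512 rad (143.9°).
Interpolate at f = 1/2 with slerp weights a = sin((1−f)δ)/sin δ ≈ 1.614, b = sin(fδ)/sin δ ≈ 1.614.
p = a·p₁ + b·p₂ ≈ (-0.403, -0.699, 0.591); φ = arcsin(p_z) ≈ 36.21°, λ = atan2(p_y, p_x) ≈ -120.00°.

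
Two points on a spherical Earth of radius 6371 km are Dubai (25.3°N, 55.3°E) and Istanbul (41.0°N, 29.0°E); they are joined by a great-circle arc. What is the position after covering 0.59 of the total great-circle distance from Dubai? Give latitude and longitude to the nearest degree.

From cos δ = sin φ₁ sin φ₂ + cos φ₁ cos φ₂ cos Δλ, the central angle is δ ≈ 0.469 rad (26.9°).
Interpolate at f = 0.59 with slerp weights a = sin((1−f)δ)/sin δ ≈ 0.423, b = sin(fδ)/sin δ ≈ 0.604.
p = a·p₁ + b·p₂ ≈ (0.617, 0.535, 0.577); φ = arcsin(p_z) ≈ 35.26°, λ = atan2(p_y, p_x) ≈ 40.97°.

≈ 35°N, 41°E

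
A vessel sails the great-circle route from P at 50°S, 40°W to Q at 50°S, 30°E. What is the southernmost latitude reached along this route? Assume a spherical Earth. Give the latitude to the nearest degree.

The great circle lies in the plane with unit normal n̂ = (p₁ × p₂)/|p₁ × p₂|.
Here n̂_z ≈ +0.566; the vertex latitude is φ_max = arccos|n̂_z| ≈ 55.5°.

≈ 55°S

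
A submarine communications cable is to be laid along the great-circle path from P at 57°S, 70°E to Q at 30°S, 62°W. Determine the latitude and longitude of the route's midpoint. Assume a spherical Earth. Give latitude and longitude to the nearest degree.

≈ 64°S, 23°W

Write both endpoints as unit vectors p₁, p₂ with components (cos φ cos λ, cos φ sin λ, sin φ).
The central angle between the endpoints is δ = arccos(p₁·p₂) ≈ 1.467 rad (84.0°).
Interpolate at f = 1/2 with slerp weights a = sin((1−f)δ)/sin δ ≈ 0.673, b = sin(fδ)/sin δ ≈ 0.673.
p = a·p₁ + b·p₂ ≈ (0.399, -0.170, -0.901); φ = arcsin(p_z) ≈ -64.29°, λ = atan2(p_y, p_x) ≈ -23.10°.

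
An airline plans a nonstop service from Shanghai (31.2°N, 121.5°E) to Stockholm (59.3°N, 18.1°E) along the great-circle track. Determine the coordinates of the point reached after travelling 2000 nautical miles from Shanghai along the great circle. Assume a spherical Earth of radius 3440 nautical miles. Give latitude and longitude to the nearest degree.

Convert each endpoint to a unit vector on the sphere (x = cos φ cos λ, y = cos φ sin λ, z = sin φ).
The central angle between the endpoints is δ = arccos(p₁·p₂) ≈ 1.219 rad (69.9°). The total great-circle distance is δ·R ≈ 1.219 × 3440 ≈ 4195 nmi, so the target fraction is f = 2000/4195 ≈ 0.477.
Interpolate at f ≈ 0.477 with slerp weights a = sin((1−f)δ)/sin δ ≈ 0.634, b = sin(fδ)/sin δ ≈ 0.585.
p = a·p₁ + b·p₂ ≈ (0.000, 0.555, 0.832); φ = arcsin(p_z) ≈ 56.26°, λ = atan2(p_y, p_x) ≈ 89.96°.

≈ (56°N, 90°E)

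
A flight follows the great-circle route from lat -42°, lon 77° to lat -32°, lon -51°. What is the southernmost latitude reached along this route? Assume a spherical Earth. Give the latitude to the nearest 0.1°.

The great circle lies in the plane with unit normal n̂ = (p₁ × p₂)/|p₁ × p₂|.
Here n̂_z ≈ -0.497; the vertex latitude is φ_max = arccos|n̂_z| ≈ 60.2°.
Check via Clairaut: cos φ_max = |cos φ₁| · sin C = cos(42.0°)·sin(138.0°) ≈ 0.497, again giving ≈ 60.2°.

≈ -60.2°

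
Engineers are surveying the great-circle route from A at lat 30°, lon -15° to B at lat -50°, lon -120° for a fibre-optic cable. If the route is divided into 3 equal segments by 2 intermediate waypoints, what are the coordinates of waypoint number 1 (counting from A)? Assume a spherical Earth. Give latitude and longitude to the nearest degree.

Convert each endpoint to a unit vector on the sphere (x = cos φ cos λ, y = cos φ sin λ, z = sin φ).
The central angle between the endpoints is δ = arccos(p₁·p₂) ≈ 2.126 rad (121.8°).
Interpolate at f = 1/3 with slerp weights a = sin((1−f)δ)/sin δ ≈ 1.163, b = sin(fδ)/sin δ ≈ 0.766.
p = a·p₁ + b·p₂ ≈ (0.727, -0.687, -0.005); φ = arcsin(p_z) ≈ -0.30°, λ = atan2(p_y, p_x) ≈ -43.39°.

≈ lat 0°, lon -43°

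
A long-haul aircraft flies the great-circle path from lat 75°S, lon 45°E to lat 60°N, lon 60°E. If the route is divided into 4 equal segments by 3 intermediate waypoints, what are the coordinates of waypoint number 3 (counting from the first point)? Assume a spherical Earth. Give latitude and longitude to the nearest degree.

≈ lat 26°N, lon 57°E

Write both endpoints as unit vectors p₁, p₂ with components (cos φ cos λ, cos φ sin λ, sin φ).
The central angle between the endpoints is δ = arccos(p₁·p₂) ≈ 2.362 rad (135.4°).
Interpolate at f = 3/4 with slerp weights a = sin((1−f)δ)/sin δ ≈ 0.793, b = sin(fδ)/sin δ ≈ 1.394.
p = a·p₁ + b·p₂ ≈ (0.494, 0.749, 0.442); φ = arcsin(p_z) ≈ 26.24°, λ = atan2(p_y, p_x) ≈ 56.61°.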